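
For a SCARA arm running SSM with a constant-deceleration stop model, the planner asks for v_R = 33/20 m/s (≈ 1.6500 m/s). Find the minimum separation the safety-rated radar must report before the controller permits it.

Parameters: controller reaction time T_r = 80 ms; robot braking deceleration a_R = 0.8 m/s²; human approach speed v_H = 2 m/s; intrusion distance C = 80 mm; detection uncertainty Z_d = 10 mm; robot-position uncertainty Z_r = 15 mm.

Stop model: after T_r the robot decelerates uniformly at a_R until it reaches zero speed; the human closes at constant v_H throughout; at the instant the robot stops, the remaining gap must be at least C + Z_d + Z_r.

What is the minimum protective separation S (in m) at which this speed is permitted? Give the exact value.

stop time T_s = (33/20)/(4/5) = 2.0625 s
reaction-phase robot travel = 1.6500·0.0800 = 0.1320 m
braking distance = 1.6500²/(2·0.8000) = 1.7016 m
person approaches 2.0000·(0.0800+2.0625) = 4.2850 m
margins: 0.0800+0.0100+0.0150 = 0.1050 m
S_min ≈ 0.1320+1.7016+4.2850+0.1050  ⇒  S_min = 99577/16000 m

S_min = 99577/16000 m = 6.2236 m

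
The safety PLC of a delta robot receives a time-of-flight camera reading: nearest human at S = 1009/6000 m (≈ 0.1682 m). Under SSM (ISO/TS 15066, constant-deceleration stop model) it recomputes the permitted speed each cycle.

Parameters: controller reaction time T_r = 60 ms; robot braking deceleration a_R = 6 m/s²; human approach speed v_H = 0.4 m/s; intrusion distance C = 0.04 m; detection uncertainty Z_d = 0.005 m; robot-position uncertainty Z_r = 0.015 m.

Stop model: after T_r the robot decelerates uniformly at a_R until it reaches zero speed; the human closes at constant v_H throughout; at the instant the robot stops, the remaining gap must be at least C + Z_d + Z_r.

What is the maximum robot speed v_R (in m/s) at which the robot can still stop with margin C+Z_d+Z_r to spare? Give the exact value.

v_R_max = 1/2 m/s = 0.5000 m/s

quadratic (1/12)·v² + (19/150)·v + (-101/1200) = 0
  disc = (19/150)² − 4·(1/12)·(-101/1200) = 441/10000 ; √disc = 21/100
  v_R = (−(19/150) + 21/100) / (2·(1/12)) = 1/2 m/s
check:
stop time T_s = (1/2)/6 = 0.0833 s
robot in T_r: 0.5000·0.0600 = 0.0300 m
braking distance = 0.5000²/(2·6.0000) = 0.0208 m
human closes 0.4000·0.1433 = 0.0573 m
C+Z_d+Z_r = 0.0400+0.0050+0.0150 = 0.0600 m
sum ≈ 0.0300+0.0208+0.0573+0.0600 ≈ 0.1682 m = S ✓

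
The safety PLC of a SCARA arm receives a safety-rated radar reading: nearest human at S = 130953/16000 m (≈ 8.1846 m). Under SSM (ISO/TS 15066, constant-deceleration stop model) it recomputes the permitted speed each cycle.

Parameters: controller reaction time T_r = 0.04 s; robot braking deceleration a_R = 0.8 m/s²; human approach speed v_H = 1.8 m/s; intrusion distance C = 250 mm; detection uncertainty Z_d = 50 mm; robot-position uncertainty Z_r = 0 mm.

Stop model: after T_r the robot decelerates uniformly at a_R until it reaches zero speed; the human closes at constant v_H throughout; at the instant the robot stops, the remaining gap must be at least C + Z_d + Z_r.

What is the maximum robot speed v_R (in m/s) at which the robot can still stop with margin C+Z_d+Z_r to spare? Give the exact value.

v_R_max = 43/20 m/s = 2.1500 m/s

quadratic (5/8)·v² + (229/100)·v + (-125001/16000) = 0
  disc = (229/100)² − 4·(5/8)·(-125001/16000) = 3964081/160000 ; √disc = 1991/400
  v_R = (−(229/100) + 1991/400) / (2·(5/8)) = 43/20 m/s
check:
T_s = v_R/a_R = (43/20)/(4/5) = 2.6875 s
robot in T_r: 2.1500·0.0400 = 0.0860 m
braking distance = 2.1500²/(2·0.8000) = 2.8891 m
human closes 1.8000·2.7275 = 4.9095 m
C+Z_d+Z_r = 0.2500+0.0500+0.0000 = 0.3000 m
sum ≈ 0.0860+2.8891+4.9095+0.3000 ≈ 8.1846 m = S ✓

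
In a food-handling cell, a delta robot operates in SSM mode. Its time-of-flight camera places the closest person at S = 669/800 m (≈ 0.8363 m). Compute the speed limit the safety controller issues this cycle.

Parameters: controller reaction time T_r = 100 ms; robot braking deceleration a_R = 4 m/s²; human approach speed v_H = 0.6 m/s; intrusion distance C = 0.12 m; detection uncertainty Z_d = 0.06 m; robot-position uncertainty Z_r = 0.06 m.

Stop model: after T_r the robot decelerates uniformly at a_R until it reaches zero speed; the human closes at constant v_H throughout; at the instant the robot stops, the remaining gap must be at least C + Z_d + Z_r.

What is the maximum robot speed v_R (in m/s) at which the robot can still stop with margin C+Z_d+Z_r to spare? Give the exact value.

collect terms ⇒ (1/8)·v_R² + (1/4)·v_R + (-429/800) = 0
  disc = (1/4)² − 4·(1/8)·(-429/800) = 529/1600 ; √disc = 23/40
  v_R = (−(1/4) + 23/40) / (2·(1/8)) = 13/10 m/s
check:
T_s = v_R/a_R = (13/10)/4 = 0.3250 s
reaction-phase robot travel = 1.3000·0.1000 = 0.1300 m
robot under decel: 1.3000²/(2·4.0000) = 0.2112 m
human over T_r+T_s: 0.6000·(0.1000+0.3250) = 0.2550 m
margins: 0.1200+0.0600+0.0600 = 0.2400 m
sum ≈ 0.1300+0.2112+0.2550+0.2400 ≈ 0.8363 m = S ✓

v_R_max = 13/10 m/s = 1.3000 m/s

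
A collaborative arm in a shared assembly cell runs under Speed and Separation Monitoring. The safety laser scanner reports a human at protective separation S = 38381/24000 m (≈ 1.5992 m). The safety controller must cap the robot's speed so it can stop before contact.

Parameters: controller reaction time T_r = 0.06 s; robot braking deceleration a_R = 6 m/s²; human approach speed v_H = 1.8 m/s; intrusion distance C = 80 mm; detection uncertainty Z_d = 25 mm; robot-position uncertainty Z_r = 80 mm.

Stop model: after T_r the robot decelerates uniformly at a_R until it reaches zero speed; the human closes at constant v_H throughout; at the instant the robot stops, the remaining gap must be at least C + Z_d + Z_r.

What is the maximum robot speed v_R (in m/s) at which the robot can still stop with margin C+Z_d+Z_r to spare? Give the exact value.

quadratic (1/12)·v² + (9/25)·v + (-31349/24000) = 0
  disc = (9/25)² − 4·(1/12)·(-31349/24000) = 203401/360000 ; √disc = 451/600
  v_R = (−(9/25) + 451/600) / (2·(1/12)) = 47/20 m/s
check:
stop time T_s = (47/20)/6 = 0.3917 s
reaction-phase robot travel = 2.3500·0.0600 = 0.1410 m
braking distance = 2.3500²/(2·6.0000) = 0.4602 m
human closes 1.8000·0.4517 = 0.8130 m
residual clearance needed = 0.0800+0.0250+0.0800 = 0.1850 m
sum ≈ 0.1410+0.4602+0.8130+0.1850 ≈ 1.5992 m = S ✓

v_R_max = 47/20 m/s = 2.3500 m/s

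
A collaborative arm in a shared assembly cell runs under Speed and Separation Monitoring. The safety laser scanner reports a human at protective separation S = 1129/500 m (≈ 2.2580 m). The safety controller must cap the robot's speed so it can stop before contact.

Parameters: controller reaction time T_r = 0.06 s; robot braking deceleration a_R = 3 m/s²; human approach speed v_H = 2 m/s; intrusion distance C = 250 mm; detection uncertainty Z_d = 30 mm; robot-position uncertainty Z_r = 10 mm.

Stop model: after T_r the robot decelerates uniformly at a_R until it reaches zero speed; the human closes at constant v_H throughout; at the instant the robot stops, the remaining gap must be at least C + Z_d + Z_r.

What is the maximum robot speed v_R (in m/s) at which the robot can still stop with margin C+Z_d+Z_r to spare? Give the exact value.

v_R_max = 9/5 m/s = 1.8000 m/s

at the boundary: (1/6)·v² + (109/150)·v + (-231/125) = 0
  disc = (109/150)² − 4·(1/6)·(-231/125) = 39601/22500 ; √disc = 199/150
  v_R = (−(109/150) + 199/150) / (2·(1/6)) = 9/5 m/s
check:
braking lasts T_s = (9/5)/3 = 0.6000 s
robot covers v_R·T_r = 1.8000·0.0600 = 0.1080 m before braking
braking distance = 1.8000²/(2·3.0000) = 0.5400 m
person approaches 2.0000·(0.0600+0.6000) = 1.3200 m
residual clearance needed = 0.2500+0.0300+0.0100 = 0.2900 m
sum ≈ 0.1080+0.5400+1.3200+0.2900 ≈ 2.2580 m = S ✓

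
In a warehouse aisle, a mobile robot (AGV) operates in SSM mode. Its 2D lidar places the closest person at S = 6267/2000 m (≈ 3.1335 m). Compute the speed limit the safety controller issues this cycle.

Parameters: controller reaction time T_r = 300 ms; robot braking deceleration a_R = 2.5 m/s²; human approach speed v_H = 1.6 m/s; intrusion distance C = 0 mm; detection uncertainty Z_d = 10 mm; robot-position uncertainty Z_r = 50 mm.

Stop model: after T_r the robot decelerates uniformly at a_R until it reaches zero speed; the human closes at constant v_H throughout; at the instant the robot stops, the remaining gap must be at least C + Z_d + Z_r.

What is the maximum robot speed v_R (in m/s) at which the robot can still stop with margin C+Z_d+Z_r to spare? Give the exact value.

v_R_max = 39/20 m/s = 1.9500 m/s

collect terms ⇒ (1/5)·v_R² + (47/50)·v_R + (-5187/2000) = 0
  disc = (47/50)² − 4·(1/5)·(-5187/2000) = 1849/625 ; √disc = 43/25
  v_R = (−(47/50) + 43/25) / (2·(1/5)) = 39/20 m/s
check:
T_s = v_R/a_R = (39/20)/(5/2) = 0.7800 s
robot covers v_R·T_r = 1.9500·0.3000 = 0.5850 m before braking
robot under decel: 1.9500²/(2·2.5000) = 0.7605 m
human closes 1.6000·1.0800 = 1.7280 m
C+Z_d+Z_r = 0.0000+0.0100+0.0500 = 0.0600 m
sum ≈ 0.5850+0.7605+1.7280+0.0600 ≈ 3.1335 m = S ✓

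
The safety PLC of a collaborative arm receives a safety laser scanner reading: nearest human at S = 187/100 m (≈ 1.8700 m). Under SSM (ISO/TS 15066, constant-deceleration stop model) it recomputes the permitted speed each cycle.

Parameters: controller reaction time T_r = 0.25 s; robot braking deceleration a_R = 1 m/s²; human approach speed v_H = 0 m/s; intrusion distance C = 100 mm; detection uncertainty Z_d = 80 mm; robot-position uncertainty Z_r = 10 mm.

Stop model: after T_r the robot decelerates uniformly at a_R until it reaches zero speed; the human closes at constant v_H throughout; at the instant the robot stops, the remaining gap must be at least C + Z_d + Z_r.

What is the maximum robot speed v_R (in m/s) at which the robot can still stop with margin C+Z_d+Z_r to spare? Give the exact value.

v_R_max = 8/5 m/s = 1.6000 m/s

collect terms ⇒ (1/2)·v_R² + (1/4)·v_R + (-42/25) = 0
  disc = (1/4)² − 4·(1/2)·(-42/25) = 1369/400 ; √disc = 37/20
  v_R = (−(1/4) + 37/20) / (2·(1/2)) = 8/5 m/s
check:
braking lasts T_s = (8/5)/1 = 1.6000 s
reaction-phase robot travel = 1.6000·0.2500 = 0.4000 m
braking distance = 1.6000²/(2·1.0000) = 1.2800 m
human closes 0.0000·1.8500 = 0.0000 m
residual clearance needed = 0.1000+0.0800+0.0100 = 0.1900 m
sum ≈ 0.4000+1.2800+0.0000+0.1900 ≈ 1.8700 m = S ✓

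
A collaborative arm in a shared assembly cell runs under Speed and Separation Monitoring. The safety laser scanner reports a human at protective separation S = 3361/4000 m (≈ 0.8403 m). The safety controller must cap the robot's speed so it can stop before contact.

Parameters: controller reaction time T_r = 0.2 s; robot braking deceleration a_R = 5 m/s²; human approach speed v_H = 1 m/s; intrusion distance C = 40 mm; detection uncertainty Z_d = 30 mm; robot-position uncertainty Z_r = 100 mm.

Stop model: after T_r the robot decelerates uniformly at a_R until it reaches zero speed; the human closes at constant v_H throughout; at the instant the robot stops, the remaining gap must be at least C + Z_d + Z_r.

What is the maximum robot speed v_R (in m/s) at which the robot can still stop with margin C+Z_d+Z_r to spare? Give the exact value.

v_R_max = 19/20 m/s = 0.9500 m/s

collect terms ⇒ (1/10)·v_R² + (2/5)·v_R + (-1881/4000) = 0
  disc = (2/5)² − 4·(1/10)·(-1881/4000) = 3481/10000 ; √disc = 59/100
  v_R = (−(2/5) + 59/100) / (2·(1/10)) = 19/20 m/s
check:
T_s = v_R/a_R = (19/20)/5 = 0.1900 s
robot covers v_R·T_r = 0.9500·0.2000 = 0.1900 m before braking
braking distance = 0.9500²/(2·5.0000) = 0.0902 m
human over T_r+T_s: 1.0000·(0.2000+0.1900) = 0.3900 m
margins: 0.0400+0.0300+0.1000 = 0.1700 m
sum ≈ 0.1900+0.0902+0.3900+0.1700 ≈ 0.8403 m = S ✓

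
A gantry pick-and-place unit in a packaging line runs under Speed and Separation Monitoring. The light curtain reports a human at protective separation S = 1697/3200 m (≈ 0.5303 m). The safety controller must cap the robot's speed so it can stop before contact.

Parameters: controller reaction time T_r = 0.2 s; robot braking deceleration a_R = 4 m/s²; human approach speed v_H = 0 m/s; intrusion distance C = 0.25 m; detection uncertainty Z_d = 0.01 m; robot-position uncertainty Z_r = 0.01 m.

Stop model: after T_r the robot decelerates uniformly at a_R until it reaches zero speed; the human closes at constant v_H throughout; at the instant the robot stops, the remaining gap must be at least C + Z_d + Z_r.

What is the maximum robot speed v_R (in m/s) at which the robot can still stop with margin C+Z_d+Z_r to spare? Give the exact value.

at the boundary: (1/8)·v² + (1/5)·v + (-833/3200) = 0
  disc = (1/5)² − 4·(1/8)·(-833/3200) = 1089/6400 ; √disc = 33/80
  v_R = (−(1/5) + 33/80) / (2·(1/8)) = 17/20 m/s
check:
T_s = v_R/a_R = (17/20)/4 = 0.2125 s
robot in T_r: 0.8500·0.2000 = 0.1700 m
braking distance = 0.8500²/(2·4.0000) = 0.0903 m
person approaches 0.0000·(0.2000+0.2125) = 0.0000 m
C+Z_d+Z_r = 0.2500+0.0100+0.0100 = 0.2700 m
sum ≈ 0.1700+0.0903+0.0000+0.2700 ≈ 0.5303 m = S ✓

v_R_max = 17/20 m/s = 0.8500 m/s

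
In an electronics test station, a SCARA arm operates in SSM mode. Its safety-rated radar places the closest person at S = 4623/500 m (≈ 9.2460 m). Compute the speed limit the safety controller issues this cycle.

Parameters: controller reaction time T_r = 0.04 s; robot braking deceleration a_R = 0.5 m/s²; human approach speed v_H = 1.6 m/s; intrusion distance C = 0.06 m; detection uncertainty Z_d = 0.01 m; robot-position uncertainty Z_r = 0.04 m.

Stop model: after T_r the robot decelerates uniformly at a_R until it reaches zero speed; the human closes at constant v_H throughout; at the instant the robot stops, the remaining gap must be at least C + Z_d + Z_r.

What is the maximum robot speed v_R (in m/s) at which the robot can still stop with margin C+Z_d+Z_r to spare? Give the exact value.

v_R_max = 9/5 m/s = 1.8000 m/s

collect terms ⇒ (1)·v_R² + (81/25)·v_R + (-1134/125) = 0
  disc = (81/25)² − 4·(1)·(-1134/125) = 29241/625 ; √disc = 171/25
  v_R = (−(81/25) + 171/25) / (2·(1)) = 9/5 m/s
check:
T_s = v_R/a_R = (9/5)/(1/2) = 3.6000 s
robot in T_r: 1.8000·0.0400 = 0.0720 m
braking distance = 1.8000²/(2·0.5000) = 3.2400 m
human over T_r+T_s: 1.6000·(0.0400+3.6000) = 5.8240 m
C+Z_d+Z_r = 0.0600+0.0100+0.0400 = 0.1100 m
sum ≈ 0.0720+3.2400+5.8240+0.1100 ≈ 9.2460 m = S ✓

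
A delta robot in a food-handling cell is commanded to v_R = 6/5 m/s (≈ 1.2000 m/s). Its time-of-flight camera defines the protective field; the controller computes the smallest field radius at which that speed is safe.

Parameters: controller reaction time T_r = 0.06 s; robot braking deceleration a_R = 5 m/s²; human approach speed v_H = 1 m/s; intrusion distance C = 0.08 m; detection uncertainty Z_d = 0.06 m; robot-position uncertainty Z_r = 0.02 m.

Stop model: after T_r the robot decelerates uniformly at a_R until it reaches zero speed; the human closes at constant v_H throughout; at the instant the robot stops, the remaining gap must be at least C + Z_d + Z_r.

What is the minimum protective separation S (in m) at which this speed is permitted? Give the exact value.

braking lasts T_s = (6/5)/5 = 0.2400 s
robot covers v_R·T_r = 1.2000·0.0600 = 0.0720 m before braking
robot under decel: 1.2000²/(2·5.0000) = 0.1440 m
human over T_r+T_s: 1.0000·(0.0600+0.2400) = 0.3000 m
margins: 0.0800+0.0600+0.0200 = 0.1600 m
S_min ≈ 0.0720+0.1440+0.3000+0.1600  ⇒  S_min = 169/250 m

S_min = 169/250 m = 0.6760 m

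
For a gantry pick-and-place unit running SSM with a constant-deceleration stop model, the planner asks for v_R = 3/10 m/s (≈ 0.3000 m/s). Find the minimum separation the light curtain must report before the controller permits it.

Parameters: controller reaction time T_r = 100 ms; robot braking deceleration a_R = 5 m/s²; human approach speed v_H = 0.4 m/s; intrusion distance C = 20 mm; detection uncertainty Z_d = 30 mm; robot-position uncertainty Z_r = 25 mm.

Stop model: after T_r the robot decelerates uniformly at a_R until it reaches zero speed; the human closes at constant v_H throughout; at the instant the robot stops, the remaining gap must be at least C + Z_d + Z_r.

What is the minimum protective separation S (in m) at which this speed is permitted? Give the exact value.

S_min = 89/500 m = 0.1780 m

braking lasts T_s = (3/10)/5 = 0.0600 s
robot in T_r: 0.3000·0.1000 = 0.0300 m
robot under decel: 0.3000²/(2·5.0000) = 0.0090 m
human closes 0.4000·0.1600 = 0.0640 m
C+Z_d+Z_r = 0.0200+0.0300+0.0250 = 0.0750 m
S_min ≈ 0.0300+0.0090+0.0640+0.0750  ⇒  S_min = 89/500 m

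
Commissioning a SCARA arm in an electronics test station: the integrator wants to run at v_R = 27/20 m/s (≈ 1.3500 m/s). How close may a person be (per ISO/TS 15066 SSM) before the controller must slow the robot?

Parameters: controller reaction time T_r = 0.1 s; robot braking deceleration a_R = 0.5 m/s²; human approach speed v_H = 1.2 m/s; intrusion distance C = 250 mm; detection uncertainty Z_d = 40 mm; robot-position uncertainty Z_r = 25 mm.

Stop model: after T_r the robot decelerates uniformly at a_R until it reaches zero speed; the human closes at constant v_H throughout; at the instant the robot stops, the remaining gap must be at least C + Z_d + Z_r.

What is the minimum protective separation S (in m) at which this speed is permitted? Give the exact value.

braking lasts T_s = (27/20)/(1/2) = 2.7000 s
robot covers v_R·T_r = 1.3500·0.1000 = 0.1350 m before braking
braking distance = 1.3500²/(2·0.5000) = 1.8225 m
person approaches 1.2000·(0.1000+2.7000) = 3.3600 m
residual clearance needed = 0.2500+0.0400+0.0250 = 0.3150 m
S_min ≈ 0.1350+1.8225+3.3600+0.3150  ⇒  S_min = 2253/400 m

S_min = 2253/400 m = 5.6325 m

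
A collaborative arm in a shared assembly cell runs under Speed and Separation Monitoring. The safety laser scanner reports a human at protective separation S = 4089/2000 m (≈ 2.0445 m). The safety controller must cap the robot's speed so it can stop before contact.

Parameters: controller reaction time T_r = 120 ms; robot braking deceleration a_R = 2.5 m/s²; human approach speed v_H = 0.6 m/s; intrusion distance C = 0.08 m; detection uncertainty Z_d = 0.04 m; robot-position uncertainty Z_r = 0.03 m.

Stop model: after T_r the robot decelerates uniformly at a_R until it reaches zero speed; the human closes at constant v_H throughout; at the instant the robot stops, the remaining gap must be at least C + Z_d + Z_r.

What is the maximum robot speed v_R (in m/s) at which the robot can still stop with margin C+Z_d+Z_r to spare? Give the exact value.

at the boundary: (1/5)·v² + (9/25)·v + (-729/400) = 0
  disc = (9/25)² − 4·(1/5)·(-729/400) = 3969/2500 ; √disc = 63/50
  v_R = (−(9/25) + 63/50) / (2·(1/5)) = 9/4 m/s
check:
T_s = v_R/a_R = (9/4)/(5/2) = 0.9000 s
robot in T_r: 2.2500·0.1200 = 0.2700 m
robot covers 2.2500·0.9000 − ½·2.5000·0.9000² = 1.0125 m while stopping
human over T_r+T_s: 0.6000·(0.1200+0.9000) = 0.6120 m
residual clearance needed = 0.0800+0.0400+0.0300 = 0.1500 m
sum ≈ 0.2700+1.0125+0.6120+0.1500 ≈ 2.0445 m = S ✓

v_R_max = 9/4 m/s = 2.2500 m/s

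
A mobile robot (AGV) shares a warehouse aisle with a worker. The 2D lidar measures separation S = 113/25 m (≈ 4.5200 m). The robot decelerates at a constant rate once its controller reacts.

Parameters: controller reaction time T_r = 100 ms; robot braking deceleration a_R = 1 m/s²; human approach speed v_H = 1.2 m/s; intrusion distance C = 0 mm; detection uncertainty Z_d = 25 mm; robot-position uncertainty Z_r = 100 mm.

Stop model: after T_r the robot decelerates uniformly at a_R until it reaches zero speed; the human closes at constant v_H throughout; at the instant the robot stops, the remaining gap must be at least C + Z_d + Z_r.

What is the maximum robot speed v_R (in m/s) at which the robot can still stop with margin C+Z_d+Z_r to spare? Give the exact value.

v_R_max = 19/10 m/s = 1.9000 m/s

collect terms ⇒ (1/2)·v_R² + (13/10)·v_R + (-171/40) = 0
  disc = (13/10)² − 4·(1/2)·(-171/40) = 256/25 ; √disc = 16/5
  v_R = (−(13/10) + 16/5) / (2·(1/2)) = 19/10 m/s
check:
braking lasts T_s = (19/10)/1 = 1.9000 s
robot covers v_R·T_r = 1.9000·0.1000 = 0.1900 m before braking
robot covers 1.9000·1.9000 − ½·1.0000·1.9000² = 1.8050 m while stopping
person approaches 1.2000·(0.1000+1.9000) = 2.4000 m
margins: 0.0000+0.0250+0.1000 = 0.1250 m
sum ≈ 0.1900+1.8050+2.4000+0.1250 ≈ 4.5200 m = S ✓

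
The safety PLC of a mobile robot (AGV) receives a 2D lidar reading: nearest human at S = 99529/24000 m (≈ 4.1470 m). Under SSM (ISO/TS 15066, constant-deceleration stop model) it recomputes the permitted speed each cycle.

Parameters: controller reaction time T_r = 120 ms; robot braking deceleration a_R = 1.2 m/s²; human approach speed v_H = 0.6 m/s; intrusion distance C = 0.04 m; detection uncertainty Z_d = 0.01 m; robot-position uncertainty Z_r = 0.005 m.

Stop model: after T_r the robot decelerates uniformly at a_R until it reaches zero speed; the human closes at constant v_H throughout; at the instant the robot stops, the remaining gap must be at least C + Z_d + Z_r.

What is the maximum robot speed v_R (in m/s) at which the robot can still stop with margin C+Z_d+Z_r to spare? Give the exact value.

collect terms ⇒ (5/12)·v_R² + (31/50)·v_R + (-96481/24000) = 0
  disc = (31/50)² − 4·(5/12)·(-96481/24000) = 2550409/360000 ; √disc = 1597/600
  v_R = (−(31/50) + 1597/600) / (2·(5/12)) = 49/20 m/s
check:
stop time T_s = (49/20)/(6/5) = 2.0417 s
robot covers v_R·T_r = 2.4500·0.1200 = 0.2940 m before braking
braking distance = 2.4500²/(2·1.2000) = 2.5010 m
person approaches 0.6000·(0.1200+2.0417) = 1.2970 m
margins: 0.0400+0.0100+0.0050 = 0.0550 m
sum ≈ 0.2940+2.5010+1.2970+0.0550 ≈ 4.1470 m = S ✓

v_R_max = 49/20 m/s = 2.4500 m/s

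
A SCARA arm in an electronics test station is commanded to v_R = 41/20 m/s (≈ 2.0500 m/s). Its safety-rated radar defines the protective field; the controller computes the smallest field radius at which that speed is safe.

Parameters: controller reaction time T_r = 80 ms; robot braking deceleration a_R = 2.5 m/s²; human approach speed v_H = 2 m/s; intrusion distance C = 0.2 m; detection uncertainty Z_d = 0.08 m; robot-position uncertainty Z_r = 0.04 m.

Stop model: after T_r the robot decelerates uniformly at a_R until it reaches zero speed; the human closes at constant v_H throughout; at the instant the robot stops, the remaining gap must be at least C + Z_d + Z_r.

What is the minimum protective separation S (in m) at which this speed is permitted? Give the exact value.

braking lasts T_s = (41/20)/(5/2) = 0.8200 s
robot in T_r: 2.0500·0.0800 = 0.1640 m
robot under decel: 2.0500²/(2·2.5000) = 0.8405 m
human closes 2.0000·0.9000 = 1.8000 m
margins: 0.2000+0.0800+0.0400 = 0.3200 m
S_min ≈ 0.1640+0.8405+1.8000+0.3200  ⇒  S_min = 6249/2000 m

S_min = 6249/2000 m = 3.1245 m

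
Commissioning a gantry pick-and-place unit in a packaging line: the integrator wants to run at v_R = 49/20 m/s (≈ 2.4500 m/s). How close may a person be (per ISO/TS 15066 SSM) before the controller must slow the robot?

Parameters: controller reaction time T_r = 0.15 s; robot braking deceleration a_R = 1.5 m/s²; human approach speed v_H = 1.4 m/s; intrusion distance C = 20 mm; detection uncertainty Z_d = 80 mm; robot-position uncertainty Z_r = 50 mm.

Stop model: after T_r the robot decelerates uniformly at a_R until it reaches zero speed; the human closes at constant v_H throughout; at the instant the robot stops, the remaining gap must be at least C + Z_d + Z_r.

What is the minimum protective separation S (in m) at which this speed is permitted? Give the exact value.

braking lasts T_s = (49/20)/(3/2) = 1.6333 s
robot covers v_R·T_r = 2.4500·0.1500 = 0.3675 m before braking
braking distance = 2.4500²/(2·1.5000) = 2.0008 m
person approaches 1.4000·(0.1500+1.6333) = 2.4967 m
C+Z_d+Z_r = 0.0200+0.0800+0.0500 = 0.1500 m
S_min ≈ 0.3675+2.0008+2.4967+0.1500  ⇒  S_min = 1003/200 m

S_min = 1003/200 m = 5.0150 m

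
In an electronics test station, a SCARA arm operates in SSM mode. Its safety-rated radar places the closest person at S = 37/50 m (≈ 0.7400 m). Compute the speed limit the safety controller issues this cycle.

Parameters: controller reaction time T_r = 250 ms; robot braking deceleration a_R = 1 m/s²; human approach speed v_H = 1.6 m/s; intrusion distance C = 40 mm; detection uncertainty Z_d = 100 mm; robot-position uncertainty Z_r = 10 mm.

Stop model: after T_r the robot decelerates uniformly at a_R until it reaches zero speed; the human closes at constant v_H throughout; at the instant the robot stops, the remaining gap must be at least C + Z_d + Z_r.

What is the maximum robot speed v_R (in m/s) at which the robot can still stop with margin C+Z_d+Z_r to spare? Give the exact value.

v_R_max = 1/10 m/s = 0.1000 m/s

collect terms ⇒ (1/2)·v_R² + (37/20)·v_R + (-19/100) = 0
  disc = (37/20)² − 4·(1/2)·(-19/100) = 1521/400 ; √disc = 39/20
  v_R = (−(37/20) + 39/20) / (2·(1/2)) = 1/10 m/s
check:
T_s = v_R/a_R = (1/10)/1 = 0.1000 s
robot in T_r: 0.1000·0.2500 = 0.0250 m
robot under decel: 0.1000²/(2·1.0000) = 0.0050 m
person approaches 1.6000·(0.2500+0.1000) = 0.5600 m
residual clearance needed = 0.0400+0.1000+0.0100 = 0.1500 m
sum ≈ 0.0250+0.0050+0.5600+0.1500 ≈ 0.7400 m = S ✓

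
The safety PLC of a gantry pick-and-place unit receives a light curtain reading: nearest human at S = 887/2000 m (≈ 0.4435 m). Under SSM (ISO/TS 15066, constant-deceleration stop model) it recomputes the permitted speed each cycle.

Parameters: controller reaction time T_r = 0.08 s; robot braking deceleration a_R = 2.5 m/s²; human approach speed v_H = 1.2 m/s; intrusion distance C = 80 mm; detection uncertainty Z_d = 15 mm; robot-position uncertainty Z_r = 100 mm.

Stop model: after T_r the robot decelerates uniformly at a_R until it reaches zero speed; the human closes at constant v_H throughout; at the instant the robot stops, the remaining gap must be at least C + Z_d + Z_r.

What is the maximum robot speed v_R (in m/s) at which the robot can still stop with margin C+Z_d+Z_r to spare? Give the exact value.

v_R_max = 1/4 m/s = 0.2500 m/s

quadratic (1/5)·v² + (14/25)·v + (-61/400) = 0
  disc = (14/25)² − 4·(1/5)·(-61/400) = 1089/2500 ; √disc = 33/50
  v_R = (−(14/25) + 33/50) / (2·(1/5)) = 1/4 m/s
check:
stop time T_s = (1/4)/(5/2) = 0.1000 s
robot in T_r: 0.2500·0.0800 = 0.0200 m
robot covers 0.2500·0.1000 − ½·2.5000·0.1000² = 0.0125 m while stopping
person approaches 1.2000·(0.0800+0.1000) = 0.2160 m
margins: 0.0800+0.0150+0.1000 = 0.1950 m
sum ≈ 0.0200+0.0125+0.2160+0.1950 ≈ 0.4435 m = S ✓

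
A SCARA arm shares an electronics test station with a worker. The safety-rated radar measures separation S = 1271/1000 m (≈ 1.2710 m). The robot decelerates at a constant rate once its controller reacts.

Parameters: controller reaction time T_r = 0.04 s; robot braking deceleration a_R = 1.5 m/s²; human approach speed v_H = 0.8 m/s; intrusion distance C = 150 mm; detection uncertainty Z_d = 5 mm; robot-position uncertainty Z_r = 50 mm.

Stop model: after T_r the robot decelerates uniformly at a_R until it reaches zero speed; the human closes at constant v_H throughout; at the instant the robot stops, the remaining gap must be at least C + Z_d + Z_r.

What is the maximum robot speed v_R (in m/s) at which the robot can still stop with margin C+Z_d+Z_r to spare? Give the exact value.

v_R_max = 11/10 m/s = 1.1000 m/s

quadratic (1/3)·v² + (43/75)·v + (-517/500) = 0
  disc = (43/75)² − 4·(1/3)·(-517/500) = 9604/5625 ; √disc = 98/75
  v_R = (−(43/75) + 98/75) / (2·(1/3)) = 11/10 m/s
check:
braking lasts T_s = (11/10)/(3/2) = 0.7333 s
robot in T_r: 1.1000·0.0400 = 0.0440 m
braking distance = 1.1000²/(2·1.5000) = 0.4033 m
person approaches 0.8000·(0.0400+0.7333) = 0.6187 m
margins: 0.1500+0.0050+0.0500 = 0.2050 m
sum ≈ 0.0440+0.4033+0.6187+0.2050 ≈ 1.2710 m = S ✓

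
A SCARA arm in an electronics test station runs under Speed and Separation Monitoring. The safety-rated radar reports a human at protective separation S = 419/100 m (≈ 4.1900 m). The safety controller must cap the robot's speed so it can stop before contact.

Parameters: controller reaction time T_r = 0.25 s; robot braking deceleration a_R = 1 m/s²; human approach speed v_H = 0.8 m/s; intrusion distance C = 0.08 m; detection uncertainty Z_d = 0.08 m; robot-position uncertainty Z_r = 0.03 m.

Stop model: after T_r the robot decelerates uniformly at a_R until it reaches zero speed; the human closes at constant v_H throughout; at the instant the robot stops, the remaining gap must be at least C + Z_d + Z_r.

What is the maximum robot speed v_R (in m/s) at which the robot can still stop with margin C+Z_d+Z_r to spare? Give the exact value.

v_R_max = 19/10 m/s = 1.9000 m/s

at the boundary: (1/2)·v² + (21/20)·v + (-19/5) = 0
  disc = (21/20)² − 4·(1/2)·(-19/5) = 3481/400 ; √disc = 59/20
  v_R = (−(21/20) + 59/20) / (2·(1/2)) = 19/10 m/s
check:
braking lasts T_s = (19/10)/1 = 1.9000 s
robot in T_r: 1.9000·0.2500 = 0.4750 m
robot under decel: 1.9000²/(2·1.0000) = 1.8050 m
human over T_r+T_s: 0.8000·(0.2500+1.9000) = 1.7200 m
margins: 0.0800+0.0800+0.0300 = 0.1900 m
sum ≈ 0.4750+1.8050+1.7200+0.1900 ≈ 4.1900 m = S ✓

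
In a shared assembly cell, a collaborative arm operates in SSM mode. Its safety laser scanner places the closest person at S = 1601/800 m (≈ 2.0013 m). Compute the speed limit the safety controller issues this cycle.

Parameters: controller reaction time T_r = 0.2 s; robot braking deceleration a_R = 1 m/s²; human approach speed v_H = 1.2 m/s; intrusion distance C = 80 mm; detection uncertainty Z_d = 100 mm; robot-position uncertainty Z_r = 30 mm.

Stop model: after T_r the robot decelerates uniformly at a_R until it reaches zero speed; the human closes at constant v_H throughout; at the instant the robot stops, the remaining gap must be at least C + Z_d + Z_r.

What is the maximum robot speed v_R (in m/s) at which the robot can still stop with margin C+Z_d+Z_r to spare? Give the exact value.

v_R_max = 17/20 m/s = 0.8500 m/s

quadratic (1/2)·v² + (7/5)·v + (-1241/800) = 0
  disc = (7/5)² − 4·(1/2)·(-1241/800) = 81/16 ; √disc = 9/4
  v_R = (−(7/5) + 9/4) / (2·(1/2)) = 17/20 m/s
check:
braking lasts T_s = (17/20)/1 = 0.8500 s
reaction-phase robot travel = 0.8500·0.2000 = 0.1700 m
braking distance = 0.8500²/(2·1.0000) = 0.3613 m
person approaches 1.2000·(0.2000+0.8500) = 1.2600 m
margins: 0.0800+0.1000+0.0300 = 0.2100 m
sum ≈ 0.1700+0.3613+1.2600+0.2100 ≈ 2.0013 m = S ✓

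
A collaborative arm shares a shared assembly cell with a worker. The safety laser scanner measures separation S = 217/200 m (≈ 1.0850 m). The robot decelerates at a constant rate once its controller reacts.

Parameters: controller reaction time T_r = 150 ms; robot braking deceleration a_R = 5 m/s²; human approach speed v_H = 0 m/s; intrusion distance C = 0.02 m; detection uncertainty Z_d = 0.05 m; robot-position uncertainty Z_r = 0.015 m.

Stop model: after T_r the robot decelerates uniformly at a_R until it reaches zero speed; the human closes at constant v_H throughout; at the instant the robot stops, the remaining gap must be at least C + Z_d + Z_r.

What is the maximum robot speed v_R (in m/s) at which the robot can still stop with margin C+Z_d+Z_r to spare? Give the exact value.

collect terms ⇒ (1/10)·v_R² + (3/20)·v_R + (-1) = 0
  disc = (3/20)² − 4·(1/10)·(-1) = 169/400 ; √disc = 13/20
  v_R = (−(3/20) + 13/20) / (2·(1/10)) = 5/2 m/s
check:
stop time T_s = (5/2)/5 = 0.5000 s
robot in T_r: 2.5000·0.1500 = 0.3750 m
braking distance = 2.5000²/(2·5.0000) = 0.6250 m
human closes 0.0000·0.6500 = 0.0000 m
residual clearance needed = 0.0200+0.0500+0.0150 = 0.0850 m
sum ≈ 0.3750+0.6250+0.0000+0.0850 ≈ 1.0850 m = S ✓

v_R_max = 5/2 m/s = 2.5000 m/s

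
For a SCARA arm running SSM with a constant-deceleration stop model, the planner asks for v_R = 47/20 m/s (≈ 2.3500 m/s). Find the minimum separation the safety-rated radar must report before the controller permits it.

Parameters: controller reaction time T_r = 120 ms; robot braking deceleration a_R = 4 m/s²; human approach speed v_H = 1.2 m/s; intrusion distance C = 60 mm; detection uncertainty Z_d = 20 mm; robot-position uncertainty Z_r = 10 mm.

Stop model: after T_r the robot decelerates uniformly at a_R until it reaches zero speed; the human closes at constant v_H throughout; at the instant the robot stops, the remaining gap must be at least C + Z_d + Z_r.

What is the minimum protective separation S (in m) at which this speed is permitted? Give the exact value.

stop time T_s = (47/20)/4 = 0.5875 s
robot covers v_R·T_r = 2.3500·0.1200 = 0.2820 m before braking
braking distance = 2.3500²/(2·4.0000) = 0.6903 m
human over T_r+T_s: 1.2000·(0.1200+0.5875) = 0.8490 m
C+Z_d+Z_r = 0.0600+0.0200+0.0100 = 0.0900 m
S_min ≈ 0.2820+0.6903+0.8490+0.0900  ⇒  S_min = 30581/16000 m

S_min = 30581/16000 m = 1.9113 m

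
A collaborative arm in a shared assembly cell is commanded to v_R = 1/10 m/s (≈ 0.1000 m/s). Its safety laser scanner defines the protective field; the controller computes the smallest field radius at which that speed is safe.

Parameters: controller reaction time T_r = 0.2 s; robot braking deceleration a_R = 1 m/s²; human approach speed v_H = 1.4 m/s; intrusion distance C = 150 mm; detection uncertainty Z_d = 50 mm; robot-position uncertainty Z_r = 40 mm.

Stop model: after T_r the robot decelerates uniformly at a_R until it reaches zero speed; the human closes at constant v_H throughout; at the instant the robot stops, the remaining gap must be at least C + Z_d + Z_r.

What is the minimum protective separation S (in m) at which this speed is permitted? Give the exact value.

S_min = 137/200 m = 0.6850 m

stop time T_s = (1/10)/1 = 0.1000 s
robot covers v_R·T_r = 0.1000·0.2000 = 0.0200 m before braking
robot under decel: 0.1000²/(2·1.0000) = 0.0050 m
human closes 1.4000·0.3000 = 0.4200 m
C+Z_d+Z_r = 0.1500+0.0500+0.0400 = 0.2400 m
S_min ≈ 0.0200+0.0050+0.4200+0.2400  ⇒  S_min = 137/200 m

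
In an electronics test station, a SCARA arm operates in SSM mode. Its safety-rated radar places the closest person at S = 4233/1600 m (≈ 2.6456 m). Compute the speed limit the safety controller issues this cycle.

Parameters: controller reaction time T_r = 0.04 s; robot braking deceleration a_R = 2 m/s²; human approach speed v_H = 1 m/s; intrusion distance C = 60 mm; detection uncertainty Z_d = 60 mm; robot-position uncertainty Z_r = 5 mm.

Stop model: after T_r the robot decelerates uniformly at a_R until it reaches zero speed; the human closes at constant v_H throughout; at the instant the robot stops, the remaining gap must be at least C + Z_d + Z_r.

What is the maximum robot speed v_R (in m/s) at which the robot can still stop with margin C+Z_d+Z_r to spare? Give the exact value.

v_R_max = 9/4 m/s = 2.2500 m/s

quadratic (1/4)·v² + (27/50)·v + (-3969/1600) = 0
  disc = (27/50)² − 4·(1/4)·(-3969/1600) = 110889/40000 ; √disc = 333/200
  v_R = (−(27/50) + 333/200) / (2·(1/4)) = 9/4 m/s
check:
braking lasts T_s = (9/4)/2 = 1.1250 s
reaction-phase robot travel = 2.2500·0.0400 = 0.0900 m
braking distance = 2.2500²/(2·2.0000) = 1.2656 m
person approaches 1.0000·(0.0400+1.1250) = 1.1650 m
C+Z_d+Z_r = 0.0600+0.0600+0.0050 = 0.1250 m
sum ≈ 0.0900+1.2656+1.1650+0.1250 ≈ 2.6456 m = S ✓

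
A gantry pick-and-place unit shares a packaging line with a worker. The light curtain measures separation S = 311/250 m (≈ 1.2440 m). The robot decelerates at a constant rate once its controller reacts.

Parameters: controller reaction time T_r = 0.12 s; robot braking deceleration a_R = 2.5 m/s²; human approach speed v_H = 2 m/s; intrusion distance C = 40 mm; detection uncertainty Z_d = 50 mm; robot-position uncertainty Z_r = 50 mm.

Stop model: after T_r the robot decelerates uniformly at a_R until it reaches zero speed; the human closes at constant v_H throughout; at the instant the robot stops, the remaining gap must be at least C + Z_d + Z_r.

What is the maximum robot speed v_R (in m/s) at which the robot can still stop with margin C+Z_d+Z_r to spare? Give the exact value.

collect terms ⇒ (1/5)·v_R² + (23/25)·v_R + (-108/125) = 0
  disc = (23/25)² − 4·(1/5)·(-108/125) = 961/625 ; √disc = 31/25
  v_R = (−(23/25) + 31/25) / (2·(1/5)) = 4/5 m/s
check:
stop time T_s = (4/5)/(5/2) = 0.3200 s
robot covers v_R·T_r = 0.8000·0.1200 = 0.0960 m before braking
robot under decel: 0.8000²/(2·2.5000) = 0.1280 m
human over T_r+T_s: 2.0000·(0.1200+0.3200) = 0.8800 m
margins: 0.0400+0.0500+0.0500 = 0.1400 m
sum ≈ 0.0960+0.1280+0.8800+0.1400 ≈ 1.2440 m = S ✓

v_R_max = 4/5 m/s = 0.8000 m/s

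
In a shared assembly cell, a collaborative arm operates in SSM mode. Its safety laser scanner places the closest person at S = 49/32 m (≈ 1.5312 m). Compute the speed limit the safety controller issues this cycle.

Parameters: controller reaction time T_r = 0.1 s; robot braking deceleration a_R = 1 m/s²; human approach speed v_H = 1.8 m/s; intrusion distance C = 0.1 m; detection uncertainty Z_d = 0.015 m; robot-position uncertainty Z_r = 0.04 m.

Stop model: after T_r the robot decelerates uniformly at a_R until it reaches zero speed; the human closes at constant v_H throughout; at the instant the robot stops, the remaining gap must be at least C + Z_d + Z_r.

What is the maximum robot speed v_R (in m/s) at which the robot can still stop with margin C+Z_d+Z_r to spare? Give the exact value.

quadratic (1/2)·v² + (19/10)·v + (-957/800) = 0
  disc = (19/10)² − 4·(1/2)·(-957/800) = 2401/400 ; √disc = 49/20
  v_R = (−(19/10) + 49/20) / (2·(1/2)) = 11/20 m/s
check:
stop time T_s = (11/20)/1 = 0.5500 s
robot in T_r: 0.5500·0.1000 = 0.0550 m
robot under decel: 0.5500²/(2·1.0000) = 0.1512 m
human over T_r+T_s: 1.8000·(0.1000+0.5500) = 1.1700 m
C+Z_d+Z_r = 0.1000+0.0150+0.0400 = 0.1550 m
sum ≈ 0.0550+0.1512+1.1700+0.1550 ≈ 1.5312 m = S ✓

v_R_max = 11/20 m/s = 0.5500 m/s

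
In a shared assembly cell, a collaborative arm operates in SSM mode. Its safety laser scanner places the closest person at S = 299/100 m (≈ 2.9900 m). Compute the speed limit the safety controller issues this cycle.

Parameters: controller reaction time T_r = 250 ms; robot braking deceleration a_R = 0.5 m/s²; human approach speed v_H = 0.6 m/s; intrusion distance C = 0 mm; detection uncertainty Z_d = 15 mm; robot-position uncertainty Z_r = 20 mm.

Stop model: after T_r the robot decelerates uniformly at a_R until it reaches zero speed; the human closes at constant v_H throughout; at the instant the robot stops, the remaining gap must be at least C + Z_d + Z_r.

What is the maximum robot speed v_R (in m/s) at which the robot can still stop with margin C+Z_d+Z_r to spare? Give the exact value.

at the boundary: (1)·v² + (29/20)·v + (-561/200) = 0
  disc = (29/20)² − 4·(1)·(-561/200) = 5329/400 ; √disc = 73/20
  v_R = (−(29/20) + 73/20) / (2·(1)) = 11/10 m/s
check:
T_s = v_R/a_R = (11/10)/(1/2) = 2.2000 s
robot covers v_R·T_r = 1.1000·0.2500 = 0.2750 m before braking
robot under decel: 1.1000²/(2·0.5000) = 1.2100 m
human closes 0.6000·2.4500 = 1.4700 m
C+Z_d+Z_r = 0.0000+0.0150+0.0200 = 0.0350 m
sum ≈ 0.2750+1.2100+1.4700+0.0350 ≈ 2.9900 m = S ✓

v_R_max = 11/10 m/s = 1.1000 m/s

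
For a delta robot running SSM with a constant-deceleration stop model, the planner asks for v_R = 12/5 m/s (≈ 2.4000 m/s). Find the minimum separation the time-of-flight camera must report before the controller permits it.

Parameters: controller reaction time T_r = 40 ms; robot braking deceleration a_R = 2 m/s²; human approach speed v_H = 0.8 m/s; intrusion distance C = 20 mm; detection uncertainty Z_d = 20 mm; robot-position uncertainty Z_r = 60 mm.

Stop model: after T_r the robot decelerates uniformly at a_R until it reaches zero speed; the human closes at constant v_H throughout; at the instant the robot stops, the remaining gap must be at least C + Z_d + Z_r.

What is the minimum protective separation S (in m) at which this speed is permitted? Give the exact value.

S_min = 657/250 m = 2.6280 m

stop time T_s = (12/5)/2 = 1.2000 s
robot in T_r: 2.4000·0.0400 = 0.0960 m
robot covers 2.4000·1.2000 − ½·2.0000·1.2000² = 1.4400 m while stopping
human closes 0.8000·1.2400 = 0.9920 m
residual clearance needed = 0.0200+0.0200+0.0600 = 0.1000 m
S_min ≈ 0.0960+1.4400+0.9920+0.1000  ⇒  S_min = 657/250 m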